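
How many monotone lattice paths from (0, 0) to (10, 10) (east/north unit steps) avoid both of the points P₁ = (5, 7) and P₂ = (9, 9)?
Number of paths = 66924

Inclusion–exclusion. Total paths: C(20, 10) = 184756. Through P₁: C(12, 5)·C(8, 5) = 44352. Through P₂: C(18, 9)·C(2, 1) = 97240. Since P₁ is strictly southwest of P₂, a monotone path through both must visit P₁ then P₂; paths through both = C(12, 5)·C(6, 4)·C(2, 1) = 23760. Avoid both = 184756 − 44352 − 97240 + 23760 = 66924.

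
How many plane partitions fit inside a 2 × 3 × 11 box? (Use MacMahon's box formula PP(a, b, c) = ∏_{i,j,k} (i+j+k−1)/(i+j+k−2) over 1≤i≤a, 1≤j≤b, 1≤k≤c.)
PP(2, 3, 11) = 41405

Evaluate the triple product over i = 1..2, j = 1..3, k = 1..11. The factors are (2/1) · (3/2) · (4/3) · (5/4) · (6/5) · (7/6) · (8/7) · (9/8) · … (66 factors total). The numerators and denominators telescope so the product is an integer; carrying out the multiplication exactly gives PP(2, 3, 11) = 41405.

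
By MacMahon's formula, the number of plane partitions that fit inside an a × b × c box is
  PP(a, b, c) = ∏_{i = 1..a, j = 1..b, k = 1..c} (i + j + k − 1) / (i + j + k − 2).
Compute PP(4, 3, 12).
PP(4, 3, 12) = 176729280

Evaluate the triple product over i = 1..4, j = 1..3, k = 1..12. The factors are (2/1) · (3/2) · (4/3) · (5/4) · (6/5) · (7/6) · (8/7) · (9/8) · … (144 factors total). The numerators and denominators telescope so the product is an integer; carrying out the multiplication exactly gives PP(4, 3, 12) = 176729280.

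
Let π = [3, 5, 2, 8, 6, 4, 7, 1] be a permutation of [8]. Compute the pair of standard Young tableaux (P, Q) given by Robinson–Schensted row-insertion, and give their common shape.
P = [1, 4, 6, 7] / [2, 5] / [3] / [8];  Q = [1, 2, 4, 7] / [3, 5] / [6] / [8];  common shape = (4, 2, 1, 1)

Row-insert the values π_1, π_2, … into P one at a time, bumping the leftmost entry strictly greater than the inserted value down to the next row. The recording tableau Q records, in position (i, j), the step at which that cell was added to P.
  Insert 3 (step 1): P = [3];  Q = [1]
  Insert 5 (step 2): P = [3, 5];  Q = [1, 2]
  Insert 2 (step 3): P = [2, 5] / [3];  Q = [1, 2] / [3]
  Insert 8 (step 4): P = [2, 5, 8] / [3];  Q = [1, 2, 4] / [3]
  Insert 6 (step 5): P = [2, 5, 6] / [3, 8];  Q = [1, 2, 4] / [3, 5]
  Insert 4 (step 6): P = [2, 4, 6] / [3, 5] / [8];  Q = [1, 2, 4] / [3, 5] / [6]
  Insert 7 (step 7): P = [2, 4, 6, 7] / [3, 5] / [8];  Q = [1, 2, 4, 7] / [3, 5] / [6]
  Insert 1 (step 8): P = [1, 4, 6, 7] / [2, 5] / [3] / [8];  Q = [1, 2, 4, 7] / [3, 5] / [6] / [8]
Final shape: (4, 2, 1, 1).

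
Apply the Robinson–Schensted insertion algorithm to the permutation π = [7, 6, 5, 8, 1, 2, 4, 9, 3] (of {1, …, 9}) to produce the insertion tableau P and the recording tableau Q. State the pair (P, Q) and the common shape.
P = [1, 2, 3, 9] / [4, 8] / [5] / [6] / [7];  Q = [1, 4, 7, 8] / [2, 6] / [3] / [5] / [9];  common shape = (4, 2, 1, 1, 1)

Row-insert the values π_1, π_2, … into P one at a time, bumping the leftmost entry strictly greater than the inserted value down to the next row. The recording tableau Q records, in position (i, j), the step at which that cell was added to P.
  Insert 7 (step 1): P = [7];  Q = [1]
  Insert 6 (step 2): P = [6] / [7];  Q = [1] / [2]
  Insert 5 (step 3): P = [5] / [6] / [7];  Q = [1] / [2] / [3]
  Insert 8 (step 4): P = [5, 8] / [6] / [7];  Q = [1, 4] / [2] / [3]
  Insert 1 (step 5): P = [1, 8] / [5] / [6] / [7];  Q = [1, 4] / [2] / [3] / [5]
  Insert 2 (step 6): P = [1, 2] / [5, 8] / [6] / [7];  Q = [1, 4] / [2, 6] / [3] / [5]
  Insert 4 (step 7): P = [1, 2, 4] / [5, 8] / [6] / [7];  Q = [1, 4, 7] / [2, 6] / [3] / [5]
  Insert 9 (step 8): P = [1, 2, 4, 9] / [5, 8] / [6] / [7];  Q = [1, 4, 7, 8] / [2, 6] / [3] / [5]
  Insert 3 (step 9): P = [1, 2, 3, 9] / [4, 8] / [5] / [6] / [7];  Q = [1, 4, 7, 8] / [2, 6] / [3] / [5] / [9]
Final shape: (4, 2, 1, 1, 1).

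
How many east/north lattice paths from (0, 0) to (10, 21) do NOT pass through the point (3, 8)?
Number of paths = 31561365

Total paths from (0, 0) to (10, 21): C(31, 10) = 44352165. Paths through (3, 8): (paths (0, 0) → (3, 8)) × (paths (3, 8) → (10, 21)) = C(11, 3) · C(20, 7) = 165 · 77520 = 12790800. Avoidance count = 44352165 − 12790800 = 31561365.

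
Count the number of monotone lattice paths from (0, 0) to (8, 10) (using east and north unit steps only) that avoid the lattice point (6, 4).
Number of paths = 37878

Total paths from (0, 0) to (8, 10): C(18, 8) = 43758. Paths through (6, 4): (paths (0, 0) → (6, 4)) × (paths (6, 4) → (8, 10)) = C(10, 6) · C(8, 2) = 210 · 28 = 5880. Avoidance count = 43758 − 5880 = 37878.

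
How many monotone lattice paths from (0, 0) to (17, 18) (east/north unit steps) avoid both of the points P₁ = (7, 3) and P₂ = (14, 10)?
Number of paths = 3889662810

Inclusion–exclusion. Total paths: C(35, 17) = 4537567650. Through P₁: C(10, 7)·C(25, 10) = 392251200. Through P₂: C(24, 14)·C(11, 3) = 323607240. Since P₁ is strictly southwest of P₂, a monotone path through both must visit P₁ then P₂; paths through both = C(10, 7)·C(14, 7)·C(11, 3) = 67953600. Avoid both = 4537567650 − 392251200 − 323607240 + 67953600 = 3889662810.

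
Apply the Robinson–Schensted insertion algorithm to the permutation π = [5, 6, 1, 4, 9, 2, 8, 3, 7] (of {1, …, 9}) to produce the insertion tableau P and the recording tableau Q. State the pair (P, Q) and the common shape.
P = [1, 2, 3, 7] / [4, 6, 8] / [5, 9];  Q = [1, 2, 5, 9] / [3, 4, 7] / [6, 8];  common shape = (4, 3, 2)

Row-insert the values π_1, π_2, … into P one at a time, bumping the leftmost entry strictly greater than the inserted value down to the next row. The recording tableau Q records, in position (i, j), the step at which that cell was added to P.
  Insert 5 (step 1): P = [5];  Q = [1]
  Insert 6 (step 2): P = [5, 6];  Q = [1, 2]
  Insert 1 (step 3): P = [1, 6] / [5];  Q = [1, 2] / [3]
  Insert 4 (step 4): P = [1, 4] / [5, 6];  Q = [1, 2] / [3, 4]
  Insert 9 (step 5): P = [1, 4, 9] / [5, 6];  Q = [1, 2, 5] / [3, 4]
  Insert 2 (step 6): P = [1, 2, 9] / [4, 6] / [5];  Q = [1, 2, 5] / [3, 4] / [6]
  Insert 8 (step 7): P = [1, 2, 8] / [4, 6, 9] / [5];  Q = [1, 2, 5] / [3, 4, 7] / [6]
  Insert 3 (step 8): P = [1, 2, 3] / [4, 6, 8] / [5, 9];  Q = [1, 2, 5] / [3, 4, 7] / [6, 8]
  Insert 7 (step 9): P = [1, 2, 3, 7] / [4, 6, 8] / [5, 9];  Q = [1, 2, 5, 9] / [3, 4, 7] / [6, 8]
Final shape: (4, 3, 2).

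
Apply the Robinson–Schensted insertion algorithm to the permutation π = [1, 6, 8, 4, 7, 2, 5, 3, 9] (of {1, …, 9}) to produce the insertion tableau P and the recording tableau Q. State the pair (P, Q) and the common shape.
P = [1, 2, 3, 9] / [4, 5] / [6, 7] / [8];  Q = [1, 2, 3, 9] / [4, 5] / [6, 7] / [8];  common shape = (4, 2, 2, 1)

Row-insert the values π_1, π_2, … into P one at a time, bumping the leftmost entry strictly greater than the inserted value down to the next row. The recording tableau Q records, in position (i, j), the step at which that cell was added to P.
  Insert 1 (step 1): P = [1];  Q = [1]
  Insert 6 (step 2): P = [1, 6];  Q = [1, 2]
  Insert 8 (step 3): P = [1, 6, 8];  Q = [1, 2, 3]
  Insert 4 (step 4): P = [1, 4, 8] / [6];  Q = [1, 2, 3] / [4]
  Insert 7 (step 5): P = [1, 4, 7] / [6, 8];  Q = [1, 2, 3] / [4, 5]
  Insert 2 (step 6): P = [1, 2, 7] / [4, 8] / [6];  Q = [1, 2, 3] / [4, 5] / [6]
  Insert 5 (step 7): P = [1, 2, 5] / [4, 7] / [6, 8];  Q = [1, 2, 3] / [4, 5] / [6, 7]
  Insert 3 (step 8): P = [1, 2, 3] / [4, 5] / [6, 7] / [8];  Q = [1, 2, 3] / [4, 5] / [6, 7] / [8]
  Insert 9 (step 9): P = [1, 2, 3, 9] / [4, 5] / [6, 7] / [8];  Q = [1, 2, 3, 9] / [4, 5] / [6, 7] / [8]
Final shape: (4, 2, 2, 1).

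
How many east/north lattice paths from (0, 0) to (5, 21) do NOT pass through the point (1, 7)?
Number of paths = 41300

Total paths from (0, 0) to (5, 21): C(26, 5) = 65780. Paths through (1, 7): (paths (0, 0) → (1, 7)) × (paths (1, 7) → (5, 21)) = C(8, 1) · C(18, 4) = 8 · 3060 = 24480. Avoidance count = 65780 − 24480 = 41300.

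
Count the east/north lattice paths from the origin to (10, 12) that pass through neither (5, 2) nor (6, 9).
Number of paths = 414288

Inclusion–exclusion. Total paths: C(22, 10) = 646646. Through P₁: C(7, 5)·C(15, 5) = 63063. Through P₂: C(15, 6)·C(7, 4) = 175175. Since P₁ is strictly southwest of P₂, a monotone path through both must visit P₁ then P₂; paths through both = C(7, 5)·C(8, 1)·C(7, 4) = 5880. Avoid both = 646646 − 63063 − 175175 + 5880 = 414288.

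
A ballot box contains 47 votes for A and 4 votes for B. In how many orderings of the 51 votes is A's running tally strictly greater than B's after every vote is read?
Strict-lead orderings = 210700

Total orderings of the 51 votes with 47 for A: C(51, 47) = 249900. By the Bertrand ballot formula (Cycle Lemma / reflection principle), the number of orderings in which A is strictly ahead of B throughout is (p − q)/(p + q) · C(p + q, p) = (47 − 4)/(47 + 4) · 249900 = 210700.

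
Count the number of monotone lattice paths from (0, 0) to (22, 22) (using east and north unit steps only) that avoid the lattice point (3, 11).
Number of paths = 2084214626520

Total paths from (0, 0) to (22, 22): C(44, 22) = 2104098963720. Paths through (3, 11): (paths (0, 0) → (3, 11)) × (paths (3, 11) → (22, 22)) = C(14, 3) · C(30, 19) = 364 · 54627300 = 19884337200. Avoidance count = 2104098963720 − 19884337200 = 2084214626520.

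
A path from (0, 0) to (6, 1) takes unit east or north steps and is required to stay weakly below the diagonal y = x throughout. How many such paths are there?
Number of paths = 6

By the reflection principle (André's argument), the number of monotone paths to (6, 1) with n ≤ m that never go above y = x is C(7, 6) − C(7, 7) = 7 − 1 = 6.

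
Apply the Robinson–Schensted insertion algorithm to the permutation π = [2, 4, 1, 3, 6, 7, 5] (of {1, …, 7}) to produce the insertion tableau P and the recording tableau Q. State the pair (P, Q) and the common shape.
P = [1, 3, 5, 7] / [2, 4, 6];  Q = [1, 2, 5, 6] / [3, 4, 7];  common shape = (4, 3)

Row-insert the values π_1, π_2, … into P one at a time, bumping the leftmost entry strictly greater than the inserted value down to the next row. The recording tableau Q records, in position (i, j), the step at which that cell was added to P.
  Insert 2 (step 1): P = [2];  Q = [1]
  Insert 4 (step 2): P = [2, 4];  Q = [1, 2]
  Insert 1 (step 3): P = [1, 4] / [2];  Q = [1, 2] / [3]
  Insert 3 (step 4): P = [1, 3] / [2, 4];  Q = [1, 2] / [3, 4]
  Insert 6 (step 5): P = [1, 3, 6] / [2, 4];  Q = [1, 2, 5] / [3, 4]
  Insert 7 (step 6): P = [1, 3, 6, 7] / [2, 4];  Q = [1, 2, 5, 6] / [3, 4]
  Insert 5 (step 7): P = [1, 3, 5, 7] / [2, 4, 6];  Q = [1, 2, 5, 6] / [3, 4, 7]
Final shape: (4, 3).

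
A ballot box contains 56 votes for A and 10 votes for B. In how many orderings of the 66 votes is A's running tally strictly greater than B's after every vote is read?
Strict-lead orderings = 147047049448

Total orderings of the 66 votes with 56 for A: C(66, 56) = 210980549208. By the Bertrand ballot formula (Cycle Lemma / reflection principle), the number of orderings in which A is strictly ahead of B throughout is (p − q)/(p + q) · C(p + q, p) = (56 − 10)/(56 + 10) · 210980549208 = 147047049448.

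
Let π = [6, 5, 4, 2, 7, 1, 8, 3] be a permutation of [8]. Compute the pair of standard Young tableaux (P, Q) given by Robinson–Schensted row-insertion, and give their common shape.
P = [1, 3, 8] / [2, 7] / [4] / [5] / [6];  Q = [1, 5, 7] / [2, 8] / [3] / [4] / [6];  common shape = (3, 2, 1, 1, 1)

Row-insert the values π_1, π_2, … into P one at a time, bumping the leftmost entry strictly greater than the inserted value down to the next row. The recording tableau Q records, in position (i, j), the step at which that cell was added to P.
  Insert 6 (step 1): P = [6];  Q = [1]
  Insert 5 (step 2): P = [5] / [6];  Q = [1] / [2]
  Insert 4 (step 3): P = [4] / [5] / [6];  Q = [1] / [2] / [3]
  Insert 2 (step 4): P = [2] / [4] / [5] / [6];  Q = [1] / [2] / [3] / [4]
  Insert 7 (step 5): P = [2, 7] / [4] / [5] / [6];  Q = [1, 5] / [2] / [3] / [4]
  Insert 1 (step 6): P = [1, 7] / [2] / [4] / [5] / [6];  Q = [1, 5] / [2] / [3] / [4] / [6]
  Insert 8 (step 7): P = [1, 7, 8] / [2] / [4] / [5] / [6];  Q = [1, 5, 7] / [2] / [3] / [4] / [6]
  Insert 3 (step 8): P = [1, 3, 8] / [2, 7] / [4] / [5] / [6];  Q = [1, 5, 7] / [2, 8] / [3] / [4] / [6]
Final shape: (3, 2, 1, 1, 1).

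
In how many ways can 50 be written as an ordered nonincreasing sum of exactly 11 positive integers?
p(50, 11 parts) = 17475

Partitions of n into exactly k parts are in bijection with partitions of n − k into at most k parts (subtract 1 from each part). So p(50, exactly 11) = p(39, parts ≤ 11). Computing via the recurrence p(m, j) = p(m, j−1) + p(m−j, j) gives 17475.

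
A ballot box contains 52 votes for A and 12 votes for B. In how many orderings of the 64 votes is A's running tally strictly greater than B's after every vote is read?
Strict-lead orderings = 2052634189410

Total orderings of the 64 votes with 52 for A: C(64, 52) = 3284214703056. By the Bertrand ballot formula (Cycle Lemma / reflection principle), the number of orderings in which A is strictly ahead of B throughout is (p − q)/(p + q) · C(p + q, p) = (52 − 12)/(52 + 12) · 3284214703056 = 2052634189410.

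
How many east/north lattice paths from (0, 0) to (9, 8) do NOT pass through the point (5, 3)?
Number of paths = 17254

Total paths from (0, 0) to (9, 8): C(17, 9) = 24310. Paths through (5, 3): (paths (0, 0) → (5, 3)) × (paths (5, 3) → (9, 8)) = C(8, 5) · C(9, 4) = 56 · 126 = 7056. Avoidance count = 24310 − 7056 = 17254.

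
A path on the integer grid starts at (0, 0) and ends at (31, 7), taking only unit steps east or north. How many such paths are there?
Number of paths = 12620256

A monotone lattice path from (0, 0) to (31, 7) consists of 31 east steps and 7 north steps in some order, so it is determined by which 31 of the 38 steps are east. The count is C(38, 31) = 12620256.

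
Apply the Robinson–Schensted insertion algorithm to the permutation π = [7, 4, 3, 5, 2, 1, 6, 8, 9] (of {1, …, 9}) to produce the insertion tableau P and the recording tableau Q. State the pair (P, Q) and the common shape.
P = [1, 5, 6, 8, 9] / [2] / [3] / [4] / [7];  Q = [1, 4, 7, 8, 9] / [2] / [3] / [5] / [6];  common shape = (5, 1, 1, 1, 1)

Row-insert the values π_1, π_2, … into P one at a time, bumping the leftmost entry strictly greater than the inserted value down to the next row. The recording tableau Q records, in position (i, j), the step at which that cell was added to P.
  Insert 7 (step 1): P = [7];  Q = [1]
  Insert 4 (step 2): P = [4] / [7];  Q = [1] / [2]
  Insert 3 (step 3): P = [3] / [4] / [7];  Q = [1] / [2] / [3]
  Insert 5 (step 4): P = [3, 5] / [4] / [7];  Q = [1, 4] / [2] / [3]
  Insert 2 (step 5): P = [2, 5] / [3] / [4] / [7];  Q = [1, 4] / [2] / [3] / [5]
  Insert 1 (step 6): P = [1, 5] / [2] / [3] / [4] / [7];  Q = [1, 4] / [2] / [3] / [5] / [6]
  Insert 6 (step 7): P = [1, 5, 6] / [2] / [3] / [4] / [7];  Q = [1, 4, 7] / [2] / [3] / [5] / [6]
  Insert 8 (step 8): P = [1, 5, 6, 8] / [2] / [3] / [4] / [7];  Q = [1, 4, 7, 8] / [2] / [3] / [5] / [6]
  Insert 9 (step 9): P = [1, 5, 6, 8, 9] / [2] / [3] / [4] / [7];  Q = [1, 4, 7, 8, 9] / [2] / [3] / [5] / [6]
Final shape: (5, 1, 1, 1, 1).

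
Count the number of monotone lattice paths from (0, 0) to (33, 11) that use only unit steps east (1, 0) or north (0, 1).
Number of paths = 7669339132

A monotone lattice path from (0, 0) to (33, 11) consists of 33 east steps and 11 north steps in some order, so it is determined by which 33 of the 44 steps are east. The count is C(44, 33) = 7669339132.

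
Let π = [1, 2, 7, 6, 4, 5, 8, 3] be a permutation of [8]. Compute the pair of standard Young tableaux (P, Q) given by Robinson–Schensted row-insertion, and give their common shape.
P = [1, 2, 3, 5, 8] / [4] / [6] / [7];  Q = [1, 2, 3, 6, 7] / [4] / [5] / [8];  common shape = (5, 1, 1, 1)

Row-insert the values π_1, π_2, … into P one at a time, bumping the leftmost entry strictly greater than the inserted value down to the next row. The recording tableau Q records, in position (i, j), the step at which that cell was added to P.
  Insert 1 (step 1): P = [1];  Q = [1]
  Insert 2 (step 2): P = [1, 2];  Q = [1, 2]
  Insert 7 (step 3): P = [1, 2, 7];  Q = [1, 2, 3]
  Insert 6 (step 4): P = [1, 2, 6] / [7];  Q = [1, 2, 3] / [4]
  Insert 4 (step 5): P = [1, 2, 4] / [6] / [7];  Q = [1, 2, 3] / [4] / [5]
  Insert 5 (step 6): P = [1, 2, 4, 5] / [6] / [7];  Q = [1, 2, 3, 6] / [4] / [5]
  Insert 8 (step 7): P = [1, 2, 4, 5, 8] / [6] / [7];  Q = [1, 2, 3, 6, 7] / [4] / [5]
  Insert 3 (step 8): P = [1, 2, 3, 5, 8] / [4] / [6] / [7];  Q = [1, 2, 3, 6, 7] / [4] / [5] / [8]
Final shape: (5, 1, 1, 1).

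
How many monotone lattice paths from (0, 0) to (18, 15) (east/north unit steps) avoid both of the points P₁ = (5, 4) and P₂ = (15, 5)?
Number of paths = 718606428

Inclusion–exclusion. Total paths: C(33, 18) = 1037158320. Through P₁: C(9, 5)·C(24, 13) = 314514144. Through P₂: C(20, 15)·C(13, 3) = 4434144. Since P₁ is strictly southwest of P₂, a monotone path through both must visit P₁ then P₂; paths through both = C(9, 5)·C(11, 10)·C(13, 3) = 396396. Avoid both = 1037158320 − 314514144 − 4434144 + 396396 = 718606428.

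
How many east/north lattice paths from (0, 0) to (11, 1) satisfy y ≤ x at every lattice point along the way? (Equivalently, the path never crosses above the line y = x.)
Number of paths = 11

By the reflection principle (André's argument), the number of monotone paths to (11, 1) with n ≤ m that never go above y = x is C(12, 11) − C(12, 12) = 12 − 1 = 11.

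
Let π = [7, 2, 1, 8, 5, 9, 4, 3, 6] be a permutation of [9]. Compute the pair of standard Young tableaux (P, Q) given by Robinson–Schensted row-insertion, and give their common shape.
P = [1, 3, 6] / [2, 4, 9] / [5, 8] / [7];  Q = [1, 4, 6] / [2, 5, 9] / [3, 7] / [8];  common shape = (3, 3, 2, 1)

Row-insert the values π_1, π_2, … into P one at a time, bumping the leftmost entry strictly greater than the inserted value down to the next row. The recording tableau Q records, in position (i, j), the step at which that cell was added to P.
  Insert 7 (step 1): P = [7];  Q = [1]
  Insert 2 (step 2): P = [2] / [7];  Q = [1] / [2]
  Insert 1 (step 3): P = [1] / [2] / [7];  Q = [1] / [2] / [3]
  Insert 8 (step 4): P = [1, 8] / [2] / [7];  Q = [1, 4] / [2] / [3]
  Insert 5 (step 5): P = [1, 5] / [2, 8] / [7];  Q = [1, 4] / [2, 5] / [3]
  Insert 9 (step 6): P = [1, 5, 9] / [2, 8] / [7];  Q = [1, 4, 6] / [2, 5] / [3]
  Insert 4 (step 7): P = [1, 4, 9] / [2, 5] / [7, 8];  Q = [1, 4, 6] / [2, 5] / [3, 7]
  Insert 3 (step 8): P = [1, 3, 9] / [2, 4] / [5, 8] / [7];  Q = [1, 4, 6] / [2, 5] / [3, 7] / [8]
  Insert 6 (step 9): P = [1, 3, 6] / [2, 4, 9] / [5, 8] / [7];  Q = [1, 4, 6] / [2, 5, 9] / [3, 7] / [8]
Final shape: (3, 3, 2, 1).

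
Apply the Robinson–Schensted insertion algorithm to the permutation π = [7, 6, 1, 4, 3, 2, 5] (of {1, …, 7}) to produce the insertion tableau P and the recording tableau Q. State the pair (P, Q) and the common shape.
P = [1, 2, 5] / [3] / [4] / [6] / [7];  Q = [1, 4, 7] / [2] / [3] / [5] / [6];  common shape = (3, 1, 1, 1, 1)

Row-insert the values π_1, π_2, … into P one at a time, bumping the leftmost entry strictly greater than the inserted value down to the next row. The recording tableau Q records, in position (i, j), the step at which that cell was added to P.
  Insert 7 (step 1): P = [7];  Q = [1]
  Insert 6 (step 2): P = [6] / [7];  Q = [1] / [2]
  Insert 1 (step 3): P = [1] / [6] / [7];  Q = [1] / [2] / [3]
  Insert 4 (step 4): P = [1, 4] / [6] / [7];  Q = [1, 4] / [2] / [3]
  Insert 3 (step 5): P = [1, 3] / [4] / [6] / [7];  Q = [1, 4] / [2] / [3] / [5]
  Insert 2 (step 6): P = [1, 2] / [3] / [4] / [6] / [7];  Q = [1, 4] / [2] / [3] / [5] / [6]
  Insert 5 (step 7): P = [1, 2, 5] / [3] / [4] / [6] / [7];  Q = [1, 4, 7] / [2] / [3] / [5] / [6]
Final shape: (3, 1, 1, 1, 1).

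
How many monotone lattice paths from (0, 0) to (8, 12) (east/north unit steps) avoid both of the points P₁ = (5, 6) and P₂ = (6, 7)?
Number of paths = 70530

Inclusion–exclusion. Total paths: C(20, 8) = 125970. Through P₁: C(11, 5)·C(9, 3) = 38808. Through P₂: C(13, 6)·C(7, 2) = 36036. Since P₁ is strictly southwest of P₂, a monotone path through both must visit P₁ then P₂; paths through both = C(11, 5)·C(2, 1)·C(7, 2) = 19404. Avoid both = 125970 − 38808 − 36036 + 19404 = 70530.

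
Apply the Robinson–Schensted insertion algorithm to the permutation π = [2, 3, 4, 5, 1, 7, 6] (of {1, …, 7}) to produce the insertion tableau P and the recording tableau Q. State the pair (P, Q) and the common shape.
P = [1, 3, 4, 5, 6] / [2, 7];  Q = [1, 2, 3, 4, 6] / [5, 7];  common shape = (5, 2)

Row-insert the values π_1, π_2, … into P one at a time, bumping the leftmost entry strictly greater than the inserted value down to the next row. The recording tableau Q records, in position (i, j), the step at which that cell was added to P.
  Insert 2 (step 1): P = [2];  Q = [1]
  Insert 3 (step 2): P = [2, 3];  Q = [1, 2]
  Insert 4 (step 3): P = [2, 3, 4];  Q = [1, 2, 3]
  Insert 5 (step 4): P = [2, 3, 4, 5];  Q = [1, 2, 3, 4]
  Insert 1 (step 5): P = [1, 3, 4, 5] / [2];  Q = [1, 2, 3, 4] / [5]
  Insert 7 (step 6): P = [1, 3, 4, 5, 7] / [2];  Q = [1, 2, 3, 4, 6] / [5]
  Insert 6 (step 7): P = [1, 3, 4, 5, 6] / [2, 7];  Q = [1, 2, 3, 4, 6] / [5, 7]
Final shape: (5, 2).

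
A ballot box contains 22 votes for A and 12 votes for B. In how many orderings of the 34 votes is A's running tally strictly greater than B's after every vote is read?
Strict-lead orderings = 161280600

Total orderings of the 34 votes with 22 for A: C(34, 22) = 548354040. By the Bertrand ballot formula (Cycle Lemma / reflection principle), the number of orderings in which A is strictly ahead of B throughout is (p − q)/(p + q) · C(p + q, p) = (22 − 12)/(22 + 12) · 548354040 = 161280600.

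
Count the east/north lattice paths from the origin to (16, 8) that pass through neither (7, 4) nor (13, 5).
Number of paths = 374361

Inclusion–exclusion. Total paths: C(24, 16) = 735471. Through P₁: C(11, 7)·C(13, 9) = 235950. Through P₂: C(18, 13)·C(6, 3) = 171360. Since P₁ is strictly southwest of P₂, a monotone path through both must visit P₁ then P₂; paths through both = C(11, 7)·C(7, 6)·C(6, 3) = 46200. Avoid both = 735471 − 235950 − 171360 + 46200 = 374361.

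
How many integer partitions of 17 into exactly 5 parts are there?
p(17, 5 parts) = 47

Partitions of n into exactly k parts are in bijection with partitions of n − k into at most k parts (subtract 1 from each part). So p(17, exactly 5) = p(12, parts ≤ 5). Computing via the recurrence p(m, j) = p(m, j−1) + p(m−j, j) gives 47.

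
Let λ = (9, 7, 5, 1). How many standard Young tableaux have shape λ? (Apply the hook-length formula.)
# SYT of shape (9, 7, 5, 1) = 213393180

Hook-length formula: f^λ = n! / Π hook(c), product over all cells c of the Young diagram. For λ = (9, 7, 5, 1), n = 22 boxes. Hook lengths by row (left-to-right, top-to-bottom): [12, 10, 9, 8, 7, 5, 4, 2, 1]; [9, 7, 6, 5, 4, 2, 1]; [6, 4, 3, 2, 1]; [1]. Product of hooks = 5267275776000. So f^λ = 22! / 5267275776000 = 1124000727777607680000 / 5267275776000 = 213393180.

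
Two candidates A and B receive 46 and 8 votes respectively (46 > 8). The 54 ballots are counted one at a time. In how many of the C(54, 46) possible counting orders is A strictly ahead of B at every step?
Strict-lead orderings = 732179630

Total orderings of the 54 votes with 46 for A: C(54, 46) = 1040465790. By the Bertrand ballot formula (Cycle Lemma / reflection principle), the number of orderings in which A is strictly ahead of B throughout is (p − q)/(p + q) · C(p + q, p) = (46 − 8)/(46 + 8) · 1040465790 = 732179630.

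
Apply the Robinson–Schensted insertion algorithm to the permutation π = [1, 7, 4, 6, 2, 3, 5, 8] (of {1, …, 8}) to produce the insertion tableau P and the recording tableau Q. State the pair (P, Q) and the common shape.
P = [1, 2, 3, 5, 8] / [4, 6] / [7];  Q = [1, 2, 4, 7, 8] / [3, 6] / [5];  common shape = (5, 2, 1)

Row-insert the values π_1, π_2, … into P one at a time, bumping the leftmost entry strictly greater than the inserted value down to the next row. The recording tableau Q records, in position (i, j), the step at which that cell was added to P.
  Insert 1 (step 1): P = [1];  Q = [1]
  Insert 7 (step 2): P = [1, 7];  Q = [1, 2]
  Insert 4 (step 3): P = [1, 4] / [7];  Q = [1, 2] / [3]
  Insert 6 (step 4): P = [1, 4, 6] / [7];  Q = [1, 2, 4] / [3]
  Insert 2 (step 5): P = [1, 2, 6] / [4] / [7];  Q = [1, 2, 4] / [3] / [5]
  Insert 3 (step 6): P = [1, 2, 3] / [4, 6] / [7];  Q = [1, 2, 4] / [3, 6] / [5]
  Insert 5 (step 7): P = [1, 2, 3, 5] / [4, 6] / [7];  Q = [1, 2, 4, 7] / [3, 6] / [5]
  Insert 8 (step 8): P = [1, 2, 3, 5, 8] / [4, 6] / [7];  Q = [1, 2, 4, 7, 8] / [3, 6] / [5]
Final shape: (5, 2, 1).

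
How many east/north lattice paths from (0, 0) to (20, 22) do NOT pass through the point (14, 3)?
Number of paths = 513671179420

Total paths from (0, 0) to (20, 22): C(42, 20) = 513791607420. Paths through (14, 3): (paths (0, 0) → (14, 3)) × (paths (14, 3) → (20, 22)) = C(17, 14) · C(25, 6) = 680 · 177100 = 120428000. Avoidance count = 513791607420 − 120428000 = 513671179420.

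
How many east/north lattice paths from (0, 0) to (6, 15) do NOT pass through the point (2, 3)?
Number of paths = 36064

Total paths from (0, 0) to (6, 15): C(21, 6) = 54264. Paths through (2, 3): (paths (0, 0) → (2, 3)) × (paths (2, 3) → (6, 15)) = C(5, 2) · C(16, 4) = 10 · 1820 = 18200. Avoidance count = 54264 − 18200 = 36064.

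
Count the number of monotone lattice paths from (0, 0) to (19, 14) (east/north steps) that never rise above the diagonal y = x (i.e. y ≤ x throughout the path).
Number of paths = 245642760

By the reflection principle (André's argument), the number of monotone paths to (19, 14) with n ≤ m that never go above y = x is C(33, 19) − C(33, 20) = 818809200 − 573166440 = 245642760.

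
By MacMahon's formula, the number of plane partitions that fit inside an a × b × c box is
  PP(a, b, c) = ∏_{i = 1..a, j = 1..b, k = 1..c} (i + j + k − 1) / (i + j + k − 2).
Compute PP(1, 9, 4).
PP(1, 9, 4) = 715

Evaluate the triple product over i = 1..1, j = 1..9, k = 1..4. The factors are (2/1) · (3/2) · (4/3) · (5/4) · (3/2) · (4/3) · (5/4) · (6/5) · … (36 factors total). The numerators and denominators telescope so the product is an integer; carrying out the multiplication exactly gives PP(1, 9, 4) = 715.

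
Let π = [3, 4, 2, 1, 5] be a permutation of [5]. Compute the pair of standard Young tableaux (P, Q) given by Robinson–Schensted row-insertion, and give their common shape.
P = [1, 4, 5] / [2] / [3];  Q = [1, 2, 5] / [3] / [4];  common shape = (3, 1, 1)

Row-insert the values π_1, π_2, … into P one at a time, bumping the leftmost entry strictly greater than the inserted value down to the next row. The recording tableau Q records, in position (i, j), the step at which that cell was added to P.
  Insert 3 (step 1): P = [3];  Q = [1]
  Insert 4 (step 2): P = [3, 4];  Q = [1, 2]
  Insert 2 (step 3): P = [2, 4] / [3];  Q = [1, 2] / [3]
  Insert 1 (step 4): P = [1, 4] / [2] / [3];  Q = [1, 2] / [3] / [4]
  Insert 5 (step 5): P = [1, 4, 5] / [2] / [3];  Q = [1, 2, 5] / [3] / [4]
Final shape: (3, 1, 1).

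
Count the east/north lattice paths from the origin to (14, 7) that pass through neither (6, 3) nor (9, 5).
Number of paths = 50298

Inclusion–exclusion. Total paths: C(21, 14) = 116280. Through P₁: C(9, 6)·C(12, 8) = 41580. Through P₂: C(14, 9)·C(7, 5) = 42042. Since P₁ is strictly southwest of P₂, a monotone path through both must visit P₁ then P₂; paths through both = C(9, 6)·C(5, 3)·C(7, 5) = 17640. Avoid both = 116280 − 41580 − 42042 + 17640 = 50298.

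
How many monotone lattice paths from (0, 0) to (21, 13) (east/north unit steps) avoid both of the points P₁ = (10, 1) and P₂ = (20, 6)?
Number of paths = 911533326

Inclusion–exclusion. Total paths: C(34, 21) = 927983760. Through P₁: C(11, 10)·C(23, 11) = 14872858. Through P₂: C(26, 20)·C(8, 1) = 1841840. Since P₁ is strictly southwest of P₂, a monotone path through both must visit P₁ then P₂; paths through both = C(11, 10)·C(15, 10)·C(8, 1) = 264264. Avoid both = 927983760 − 14872858 − 1841840 + 264264 = 911533326.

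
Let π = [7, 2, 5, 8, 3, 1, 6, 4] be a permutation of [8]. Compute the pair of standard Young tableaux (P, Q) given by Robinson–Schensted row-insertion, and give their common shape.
P = [1, 3, 4] / [2, 6] / [5, 8] / [7];  Q = [1, 3, 4] / [2, 7] / [5, 8] / [6];  common shape = (3, 2, 2, 1)

Row-insert the values π_1, π_2, … into P one at a time, bumping the leftmost entry strictly greater than the inserted value down to the next row. The recording tableau Q records, in position (i, j), the step at which that cell was added to P.
  Insert 7 (step 1): P = [7];  Q = [1]
  Insert 2 (step 2): P = [2] / [7];  Q = [1] / [2]
  Insert 5 (step 3): P = [2, 5] / [7];  Q = [1, 3] / [2]
  Insert 8 (step 4): P = [2, 5, 8] / [7];  Q = [1, 3, 4] / [2]
  Insert 3 (step 5): P = [2, 3, 8] / [5] / [7];  Q = [1, 3, 4] / [2] / [5]
  Insert 1 (step 6): P = [1, 3, 8] / [2] / [5] / [7];  Q = [1, 3, 4] / [2] / [5] / [6]
  Insert 6 (step 7): P = [1, 3, 6] / [2, 8] / [5] / [7];  Q = [1, 3, 4] / [2, 7] / [5] / [6]
  Insert 4 (step 8): P = [1, 3, 4] / [2, 6] / [5, 8] / [7];  Q = [1, 3, 4] / [2, 7] / [5, 8] / [6]
Final shape: (3, 2, 2, 1).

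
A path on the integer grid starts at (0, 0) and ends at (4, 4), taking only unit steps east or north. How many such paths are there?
Number of paths = 70

A monotone lattice path from (0, 0) to (4, 4) consists of 4 east steps and 4 north steps in some order, so it is determined by which 4 of the 8 steps are east. The count is C(8, 4) = 70.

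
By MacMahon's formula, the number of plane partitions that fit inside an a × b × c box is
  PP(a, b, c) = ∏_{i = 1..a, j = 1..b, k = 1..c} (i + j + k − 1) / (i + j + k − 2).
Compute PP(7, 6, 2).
PP(7, 6, 2) = 736164

Evaluate the triple product over i = 1..7, j = 1..6, k = 1..2. The factors are (2/1) · (3/2) · (3/2) · (4/3) · (4/3) · (5/4) · (5/4) · (6/5) · … (84 factors total). The numerators and denominators telescope so the product is an integer; carrying out the multiplication exactly gives PP(7, 6, 2) = 736164.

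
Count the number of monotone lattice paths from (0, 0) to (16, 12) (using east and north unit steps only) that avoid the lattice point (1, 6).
Number of paths = 30041907

Total paths from (0, 0) to (16, 12): C(28, 16) = 30421755. Paths through (1, 6): (paths (0, 0) → (1, 6)) × (paths (1, 6) → (16, 12)) = C(7, 1) · C(21, 15) = 7 · 54264 = 379848. Avoidance count = 30421755 − 379848 = 30041907.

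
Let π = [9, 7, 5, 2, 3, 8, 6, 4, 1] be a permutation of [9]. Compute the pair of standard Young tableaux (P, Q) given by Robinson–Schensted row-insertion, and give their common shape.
P = [1, 3, 4] / [2, 6] / [5, 8] / [7] / [9];  Q = [1, 5, 6] / [2, 7] / [3, 8] / [4] / [9];  common shape = (3, 2, 2, 1, 1)

Row-insert the values π_1, π_2, … into P one at a time, bumping the leftmost entry strictly greater than the inserted value down to the next row. The recording tableau Q records, in position (i, j), the step at which that cell was added to P.
  Insert 9 (step 1): P = [9];  Q = [1]
  Insert 7 (step 2): P = [7] / [9];  Q = [1] / [2]
  Insert 5 (step 3): P = [5] / [7] / [9];  Q = [1] / [2] / [3]
  Insert 2 (step 4): P = [2] / [5] / [7] / [9];  Q = [1] / [2] / [3] / [4]
  Insert 3 (step 5): P = [2, 3] / [5] / [7] / [9];  Q = [1, 5] / [2] / [3] / [4]
  Insert 8 (step 6): P = [2, 3, 8] / [5] / [7] / [9];  Q = [1, 5, 6] / [2] / [3] / [4]
  Insert 6 (step 7): P = [2, 3, 6] / [5, 8] / [7] / [9];  Q = [1, 5, 6] / [2, 7] / [3] / [4]
  Insert 4 (step 8): P = [2, 3, 4] / [5, 6] / [7, 8] / [9];  Q = [1, 5, 6] / [2, 7] / [3, 8] / [4]
  Insert 1 (step 9): P = [1, 3, 4] / [2, 6] / [5, 8] / [7] / [9];  Q = [1, 5, 6] / [2, 7] / [3, 8] / [4] / [9]
Final shape: (3, 2, 2, 1, 1).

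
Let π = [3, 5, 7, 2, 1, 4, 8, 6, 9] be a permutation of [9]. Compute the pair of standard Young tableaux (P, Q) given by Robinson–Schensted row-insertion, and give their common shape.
P = [1, 4, 6, 8, 9] / [2, 5, 7] / [3];  Q = [1, 2, 3, 7, 9] / [4, 6, 8] / [5];  common shape = (5, 3, 1)

Row-insert the values π_1, π_2, … into P one at a time, bumping the leftmost entry strictly greater than the inserted value down to the next row. The recording tableau Q records, in position (i, j), the step at which that cell was added to P.
  Insert 3 (step 1): P = [3];  Q = [1]
  Insert 5 (step 2): P = [3, 5];  Q = [1, 2]
  Insert 7 (step 3): P = [3, 5, 7];  Q = [1, 2, 3]
  Insert 2 (step 4): P = [2, 5, 7] / [3];  Q = [1, 2, 3] / [4]
  Insert 1 (step 5): P = [1, 5, 7] / [2] / [3];  Q = [1, 2, 3] / [4] / [5]
  Insert 4 (step 6): P = [1, 4, 7] / [2, 5] / [3];  Q = [1, 2, 3] / [4, 6] / [5]
  Insert 8 (step 7): P = [1, 4, 7, 8] / [2, 5] / [3];  Q = [1, 2, 3, 7] / [4, 6] / [5]
  Insert 6 (step 8): P = [1, 4, 6, 8] / [2, 5, 7] / [3];  Q = [1, 2, 3, 7] / [4, 6, 8] / [5]
  Insert 9 (step 9): P = [1, 4, 6, 8, 9] / [2, 5, 7] / [3];  Q = [1, 2, 3, 7, 9] / [4, 6, 8] / [5]
Final shape: (5, 3, 1).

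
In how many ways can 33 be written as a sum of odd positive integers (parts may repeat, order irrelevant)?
p_odd(33) = 448

Enumerate partitions using only odd parts via the recurrence o(n, m) = o(n, m−2) + o(n−m, m) over odd m, starting from the largest odd part ≤ n. This gives p_odd(33) = 448. (Euler's theorem: equals the count of distinct-part partitions.)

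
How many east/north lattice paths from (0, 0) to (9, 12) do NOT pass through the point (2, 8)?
Number of paths = 279080

Total paths from (0, 0) to (9, 12): C(21, 9) = 293930. Paths through (2, 8): (paths (0, 0) → (2, 8)) × (paths (2, 8) → (9, 12)) = C(10, 2) · C(11, 7) = 45 · 330 = 14850. Avoidance count = 293930 − 14850 = 279080.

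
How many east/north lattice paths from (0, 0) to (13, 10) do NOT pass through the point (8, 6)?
Number of paths = 765688

Total paths from (0, 0) to (13, 10): C(23, 13) = 1144066. Paths through (8, 6): (paths (0, 0) → (8, 6)) × (paths (8, 6) → (13, 10)) = C(14, 8) · C(9, 5) = 3003 · 126 = 378378. Avoidance count = 1144066 − 378378 = 765688.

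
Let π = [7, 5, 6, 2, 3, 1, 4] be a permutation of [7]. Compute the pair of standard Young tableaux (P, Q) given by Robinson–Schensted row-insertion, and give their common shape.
P = [1, 3, 4] / [2, 6] / [5] / [7];  Q = [1, 3, 7] / [2, 5] / [4] / [6];  common shape = (3, 2, 1, 1)

Row-insert the values π_1, π_2, … into P one at a time, bumping the leftmost entry strictly greater than the inserted value down to the next row. The recording tableau Q records, in position (i, j), the step at which that cell was added to P.
  Insert 7 (step 1): P = [7];  Q = [1]
  Insert 5 (step 2): P = [5] / [7];  Q = [1] / [2]
  Insert 6 (step 3): P = [5, 6] / [7];  Q = [1, 3] / [2]
  Insert 2 (step 4): P = [2, 6] / [5] / [7];  Q = [1, 3] / [2] / [4]
  Insert 3 (step 5): P = [2, 3] / [5, 6] / [7];  Q = [1, 3] / [2, 5] / [4]
  Insert 1 (step 6): P = [1, 3] / [2, 6] / [5] / [7];  Q = [1, 3] / [2, 5] / [4] / [6]
  Insert 4 (step 7): P = [1, 3, 4] / [2, 6] / [5] / [7];  Q = [1, 3, 7] / [2, 5] / [4] / [6]
Final shape: (3, 2, 1, 1).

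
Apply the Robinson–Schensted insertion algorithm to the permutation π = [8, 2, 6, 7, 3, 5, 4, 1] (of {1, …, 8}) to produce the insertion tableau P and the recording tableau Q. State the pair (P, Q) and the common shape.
P = [1, 3, 4] / [2, 7] / [5] / [6] / [8];  Q = [1, 3, 4] / [2, 6] / [5] / [7] / [8];  common shape = (3, 2, 1, 1, 1)

Row-insert the values π_1, π_2, … into P one at a time, bumping the leftmost entry strictly greater than the inserted value down to the next row. The recording tableau Q records, in position (i, j), the step at which that cell was added to P.
  Insert 8 (step 1): P = [8];  Q = [1]
  Insert 2 (step 2): P = [2] / [8];  Q = [1] / [2]
  Insert 6 (step 3): P = [2, 6] / [8];  Q = [1, 3] / [2]
  Insert 7 (step 4): P = [2, 6, 7] / [8];  Q = [1, 3, 4] / [2]
  Insert 3 (step 5): P = [2, 3, 7] / [6] / [8];  Q = [1, 3, 4] / [2] / [5]
  Insert 5 (step 6): P = [2, 3, 5] / [6, 7] / [8];  Q = [1, 3, 4] / [2, 6] / [5]
  Insert 4 (step 7): P = [2, 3, 4] / [5, 7] / [6] / [8];  Q = [1, 3, 4] / [2, 6] / [5] / [7]
  Insert 1 (step 8): P = [1, 3, 4] / [2, 7] / [5] / [6] / [8];  Q = [1, 3, 4] / [2, 6] / [5] / [7] / [8]
Final shape: (3, 2, 1, 1, 1).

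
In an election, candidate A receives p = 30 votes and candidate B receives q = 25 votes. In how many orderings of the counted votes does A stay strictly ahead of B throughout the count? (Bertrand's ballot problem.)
Strict-lead orderings = 280531912316292

Total orderings of the 55 votes with 30 for A: C(55, 30) = 3085851035479212. By the Bertrand ballot formula (Cycle Lemma / reflection principle), the number of orderings in which A is strictly ahead of B throughout is (p − q)/(p + q) · C(p + q, p) = (30 − 25)/(30 + 25) · 3085851035479212 = 280531912316292.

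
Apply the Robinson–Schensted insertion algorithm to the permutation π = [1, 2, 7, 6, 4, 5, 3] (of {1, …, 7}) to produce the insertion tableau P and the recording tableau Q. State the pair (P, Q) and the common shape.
P = [1, 2, 3, 5] / [4] / [6] / [7];  Q = [1, 2, 3, 6] / [4] / [5] / [7];  common shape = (4, 1, 1, 1)

Row-insert the values π_1, π_2, … into P one at a time, bumping the leftmost entry strictly greater than the inserted value down to the next row. The recording tableau Q records, in position (i, j), the step at which that cell was added to P.
  Insert 1 (step 1): P = [1];  Q = [1]
  Insert 2 (step 2): P = [1, 2];  Q = [1, 2]
  Insert 7 (step 3): P = [1, 2, 7];  Q = [1, 2, 3]
  Insert 6 (step 4): P = [1, 2, 6] / [7];  Q = [1, 2, 3] / [4]
  Insert 4 (step 5): P = [1, 2, 4] / [6] / [7];  Q = [1, 2, 3] / [4] / [5]
  Insert 5 (step 6): P = [1, 2, 4, 5] / [6] / [7];  Q = [1, 2, 3, 6] / [4] / [5]
  Insert 3 (step 7): P = [1, 2, 3, 5] / [4] / [6] / [7];  Q = [1, 2, 3, 6] / [4] / [5] / [7]
Final shape: (4, 1, 1, 1).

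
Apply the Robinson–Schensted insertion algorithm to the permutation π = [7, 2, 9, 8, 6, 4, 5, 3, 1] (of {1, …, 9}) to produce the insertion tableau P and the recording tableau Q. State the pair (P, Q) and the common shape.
P = [1, 3, 5] / [2, 8] / [4] / [6] / [7] / [9];  Q = [1, 3, 7] / [2, 4] / [5] / [6] / [8] / [9];  common shape = (3, 2, 1, 1, 1, 1)

Row-insert the values π_1, π_2, … into P one at a time, bumping the leftmost entry strictly greater than the inserted value down to the next row. The recording tableau Q records, in position (i, j), the step at which that cell was added to P.
  Insert 7 (step 1): P = [7];  Q = [1]
  Insert 2 (step 2): P = [2] / [7];  Q = [1] / [2]
  Insert 9 (step 3): P = [2, 9] / [7];  Q = [1, 3] / [2]
  Insert 8 (step 4): P = [2, 8] / [7, 9];  Q = [1, 3] / [2, 4]
  Insert 6 (step 5): P = [2, 6] / [7, 8] / [9];  Q = [1, 3] / [2, 4] / [5]
  Insert 4 (step 6): P = [2, 4] / [6, 8] / [7] / [9];  Q = [1, 3] / [2, 4] / [5] / [6]
  Insert 5 (step 7): P = [2, 4, 5] / [6, 8] / [7] / [9];  Q = [1, 3, 7] / [2, 4] / [5] / [6]
  Insert 3 (step 8): P = [2, 3, 5] / [4, 8] / [6] / [7] / [9];  Q = [1, 3, 7] / [2, 4] / [5] / [6] / [8]
  Insert 1 (step 9): P = [1, 3, 5] / [2, 8] / [4] / [6] / [7] / [9];  Q = [1, 3, 7] / [2, 4] / [5] / [6] / [8] / [9]
Final shape: (3, 2, 1, 1, 1, 1).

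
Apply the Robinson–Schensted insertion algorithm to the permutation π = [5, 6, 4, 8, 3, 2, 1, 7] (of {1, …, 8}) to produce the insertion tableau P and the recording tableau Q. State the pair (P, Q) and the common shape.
P = [1, 6, 7] / [2, 8] / [3] / [4] / [5];  Q = [1, 2, 4] / [3, 8] / [5] / [6] / [7];  common shape = (3, 2, 1, 1, 1)

Row-insert the values π_1, π_2, … into P one at a time, bumping the leftmost entry strictly greater than the inserted value down to the next row. The recording tableau Q records, in position (i, j), the step at which that cell was added to P.
  Insert 5 (step 1): P = [5];  Q = [1]
  Insert 6 (step 2): P = [5, 6];  Q = [1, 2]
  Insert 4 (step 3): P = [4, 6] / [5];  Q = [1, 2] / [3]
  Insert 8 (step 4): P = [4, 6, 8] / [5];  Q = [1, 2, 4] / [3]
  Insert 3 (step 5): P = [3, 6, 8] / [4] / [5];  Q = [1, 2, 4] / [3] / [5]
  Insert 2 (step 6): P = [2, 6, 8] / [3] / [4] / [5];  Q = [1, 2, 4] / [3] / [5] / [6]
  Insert 1 (step 7): P = [1, 6, 8] / [2] / [3] / [4] / [5];  Q = [1, 2, 4] / [3] / [5] / [6] / [7]
  Insert 7 (step 8): P = [1, 6, 7] / [2, 8] / [3] / [4] / [5];  Q = [1, 2, 4] / [3, 8] / [5] / [6] / [7]
Final shape: (3, 2, 1, 1, 1).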